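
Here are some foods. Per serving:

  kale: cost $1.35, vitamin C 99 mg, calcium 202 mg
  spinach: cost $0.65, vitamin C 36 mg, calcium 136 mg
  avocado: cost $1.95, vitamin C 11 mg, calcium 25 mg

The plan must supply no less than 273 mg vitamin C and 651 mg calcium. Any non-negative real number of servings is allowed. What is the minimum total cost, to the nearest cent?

Compare the cost at each extreme point of the feasible region.
kale only: max(273/99, 651/202) = 3.223 servings → $4.35.
spinach only: max(273/36, 651/136) = 7.583 servings → $4.93.
avocado only: max(273/11, 651/25) = 26.04 servings → $50.78.
kale + spinach with both tight: 2.211 servings and 1.502 servings → $3.96.
kale + avocado: the both-tight solution has a negative serving — not a feasible corner.
spinach + avocado with both tight: 0.5638 servings and 22.97 servings → $45.16.
So the least-cost plan costs $3.96.

$3.96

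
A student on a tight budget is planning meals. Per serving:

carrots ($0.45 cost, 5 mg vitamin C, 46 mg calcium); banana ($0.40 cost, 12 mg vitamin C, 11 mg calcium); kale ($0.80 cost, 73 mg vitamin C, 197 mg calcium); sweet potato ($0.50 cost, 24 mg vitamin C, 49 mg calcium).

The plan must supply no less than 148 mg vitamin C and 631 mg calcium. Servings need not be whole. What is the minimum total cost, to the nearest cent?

$2.56

carrots only: max(148/5, 631/46) = 29.6 servings → $13.32.
banana only: max(148/12, 631/11) = 57.36 servings → $22.95.
kale only: max(148/73, 631/197) = 3.203 servings → $2.56.
sweet potato only: max(148/24, 631/49) = 12.88 servings → $6.44.
carrots + banana with both tight: 11.96 servings and 7.35 servings → $8.32.
carrots + kale with both tight: 7.125 servings and 1.539 servings → $4.44.
carrots + sweet potato with both tight: 9.187 servings and 4.253 servings → $6.26.
banana + kale: the both-tight solution has a negative serving — not a feasible corner.
banana + sweet potato: the both-tight solution has a negative serving — not a feasible corner.
kale + sweet potato: intersection lies outside the first quadrant.
Cheapest feasible corner: $2.56.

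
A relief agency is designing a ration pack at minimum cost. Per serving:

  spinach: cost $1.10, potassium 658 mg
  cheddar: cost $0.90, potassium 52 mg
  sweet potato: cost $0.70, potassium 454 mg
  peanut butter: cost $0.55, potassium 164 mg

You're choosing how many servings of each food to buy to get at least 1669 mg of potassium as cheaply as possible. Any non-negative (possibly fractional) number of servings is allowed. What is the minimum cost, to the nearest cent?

Cost per mg of potassium: sweet potato $0.0015, spinach $0.0017, peanut butter $0.0034, cheddar $0.0173.
With no serving limits, use only sweet potato: 1669 mg / 454 mg = 3.676 servings × $0.70 = $2.57.

$2.57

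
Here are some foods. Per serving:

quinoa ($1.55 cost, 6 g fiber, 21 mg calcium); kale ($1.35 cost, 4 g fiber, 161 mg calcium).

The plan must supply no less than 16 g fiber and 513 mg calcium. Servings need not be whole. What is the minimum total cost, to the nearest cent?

$5.12

quinoa only: max(16/6, 513/21) = 24.43 servings → $37.86.
kale only: max(16/4, 513/161) = 4 servings → $5.40.
quinoa + kale with both tight: 0.5941 servings and 3.109 servings → $5.12.
So the least-cost plan costs $5.12.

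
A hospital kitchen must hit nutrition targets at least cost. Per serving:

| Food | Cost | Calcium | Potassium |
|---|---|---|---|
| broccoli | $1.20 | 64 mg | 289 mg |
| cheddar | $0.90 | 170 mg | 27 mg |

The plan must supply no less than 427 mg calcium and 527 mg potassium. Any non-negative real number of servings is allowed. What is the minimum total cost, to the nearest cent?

This is a tiny linear program; its minimum lies at a vertex of the feasible set. List the vertices and price them.
broccoli only: max(427/64, 527/289) = 6.672 servings → $8.01.
cheddar only: max(427/170, 527/27) = 19.52 servings → $17.57.
broccoli + cheddar with both tight: 1.647 servings and 1.892 servings → $3.68.
The minimum over all feasible corners is $3.68.

$3.68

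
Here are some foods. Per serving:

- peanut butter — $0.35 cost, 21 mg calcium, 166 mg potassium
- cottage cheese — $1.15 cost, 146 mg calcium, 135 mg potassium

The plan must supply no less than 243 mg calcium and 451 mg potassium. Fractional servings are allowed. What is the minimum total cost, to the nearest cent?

Check every corner: each single food scaled to meet both minima, and each pair solved so both constraints bind.
peanut butter only: max(243/21, 451/166) = 11.57 servings → $4.05.
cottage cheese only: max(243/146, 451/135) = 3.341 servings → $3.84.
peanut butter + cottage cheese with both tight: 1.544 servings and 1.442 servings → $2.20.
The minimum over all feasible corners is $2.20.

$2.20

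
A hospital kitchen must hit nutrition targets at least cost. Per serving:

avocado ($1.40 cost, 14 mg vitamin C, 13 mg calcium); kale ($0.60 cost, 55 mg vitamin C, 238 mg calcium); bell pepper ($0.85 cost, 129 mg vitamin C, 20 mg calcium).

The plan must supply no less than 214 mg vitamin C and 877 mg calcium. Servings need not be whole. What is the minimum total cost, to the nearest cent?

A basic optimal solution has at most two foods positive. Try each food alone and each pair with both targets met exactly.
avocado only: max(214/14, 877/13) = 67.46 servings → $94.45.
kale only: max(214/55, 877/238) = 3.891 servings → $2.33.
bell pepper only: max(214/129, 877/20) = 43.85 servings → $37.27.
avocado + kale with both tight: 1.031 servings and 3.629 servings → $3.62.
avocado + bell pepper: the both-tight solution has a negative serving — not a feasible corner.
kale + bell pepper with both tight: 3.677 servings and 0.09111 servings → $2.28.
The minimum over all feasible corners is $2.28.

$2.28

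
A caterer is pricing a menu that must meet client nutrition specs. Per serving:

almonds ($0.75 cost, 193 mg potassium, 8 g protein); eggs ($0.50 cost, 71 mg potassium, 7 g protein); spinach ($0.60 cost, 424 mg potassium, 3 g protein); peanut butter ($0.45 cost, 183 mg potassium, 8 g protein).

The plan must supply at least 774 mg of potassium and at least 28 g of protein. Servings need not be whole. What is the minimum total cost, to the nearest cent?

Two binding constraints pin down two serving amounts, so the optimal mix uses at most two foods. The candidates are each food alone (scaled to the tighter of potassium/protein) and each pair with both constraints tight.
almonds only: max(774/193, 28/8) = 4.01 servings → $3.01.
eggs only: max(774/71, 28/7) = 10.9 servings → $5.45.
spinach only: max(774/424, 28/3) = 9.333 servings → $5.60.
peanut butter only: max(774/183, 28/8) = 4.23 servings → $1.90.
almonds + eggs: the both-tight solution has a negative serving — not a feasible corner.
almonds + spinach with both tight: 3.395 servings and 0.2801 servings → $2.71.
almonds + peanut butter: intersection lies outside the first quadrant.
eggs + spinach with both tight: 3.466 servings and 1.245 servings → $2.48.
eggs + peanut butter: the both-tight solution has a negative serving — not a feasible corner.
spinach + peanut butter with both tight: 0.3757 servings and 3.359 servings → $1.74.
So the least-cost plan costs $1.74.

$1.74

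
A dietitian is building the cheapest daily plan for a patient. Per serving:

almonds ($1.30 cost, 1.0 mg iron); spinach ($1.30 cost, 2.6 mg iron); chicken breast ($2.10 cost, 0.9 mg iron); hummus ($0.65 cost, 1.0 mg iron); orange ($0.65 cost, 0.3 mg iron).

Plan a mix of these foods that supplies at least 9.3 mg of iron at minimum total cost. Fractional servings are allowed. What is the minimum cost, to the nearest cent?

Cost per mg of iron: spinach $0.5000, hummus $0.6500, almonds $1.3000, orange $2.1667, chicken breast $2.3333.
With no serving limits, use only spinach: 9.3 mg / 2.6 mg = 3.577 servings × $1.30 = $4.65.

$4.65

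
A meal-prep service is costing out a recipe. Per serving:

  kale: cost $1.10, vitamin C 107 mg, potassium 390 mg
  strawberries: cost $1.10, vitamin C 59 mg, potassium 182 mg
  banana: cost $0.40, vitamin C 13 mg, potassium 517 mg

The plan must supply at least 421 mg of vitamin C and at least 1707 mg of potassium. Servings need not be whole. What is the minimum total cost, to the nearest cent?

kale only: max(421/107, 1707/390) = 4.377 servings → $4.81.
strawberries only: max(421/59, 1707/182) = 9.379 servings → $10.32.
banana only: max(421/13, 1707/517) = 32.38 servings → $12.95.
kale + strawberries: intersection lies outside the first quadrant.
kale + banana with both tight: 3.89 servings and 0.3674 servings → $4.43.
strawberries + banana with both tight: 6.947 servings and 0.8562 servings → $7.98.
So the least-cost plan costs $4.43.

$4.43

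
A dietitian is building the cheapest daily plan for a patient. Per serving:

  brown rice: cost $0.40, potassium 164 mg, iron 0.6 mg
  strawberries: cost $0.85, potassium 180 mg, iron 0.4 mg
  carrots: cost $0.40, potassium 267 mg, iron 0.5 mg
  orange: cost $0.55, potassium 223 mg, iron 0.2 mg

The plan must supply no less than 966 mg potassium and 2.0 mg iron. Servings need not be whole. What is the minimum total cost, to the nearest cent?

The cheapest plan sits at a corner of the feasible region — with two constraints it uses at most two foods.
brown rice only: max(966/164, 2.0/0.6) = 5.89 servings → $2.36.
strawberries only: max(966/180, 2.0/0.4) = 5.367 servings → $4.56.
carrots only: max(966/267, 2.0/0.5) = 4 servings → $1.60.
orange only: max(966/223, 2.0/0.2) = 10 servings → $5.50.
brown rice + strawberries: the both-tight solution has a negative serving — not a feasible corner.
brown rice + carrots with both tight: 0.6522 servings and 3.217 servings → $1.55.
brown rice + orange with both tight: 2.503 servings and 2.491 servings → $2.37.
strawberries + carrots with both tight: 3.036 servings and 1.571 servings → $3.21.
strawberries + orange with both tight: 4.752 servings and 0.4962 servings → $4.31.
carrots + orange with both targets exact would need a negative amount; discard.
The minimum over all feasible corners is $1.55.

$1.55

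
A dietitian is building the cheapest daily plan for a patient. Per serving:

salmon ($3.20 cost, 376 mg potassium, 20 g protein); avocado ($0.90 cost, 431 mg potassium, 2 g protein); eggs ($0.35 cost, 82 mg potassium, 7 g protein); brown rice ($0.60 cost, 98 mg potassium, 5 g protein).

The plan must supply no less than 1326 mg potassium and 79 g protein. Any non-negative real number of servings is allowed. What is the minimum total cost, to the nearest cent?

$4.74

An LP optimum is at a vertex; with two nutrient constraints at most two foods are used. Check each candidate.
salmon only: max(1326/376, 79/20) = 3.95 servings → $12.64.
avocado only: max(1326/431, 79/2) = 39.5 servings → $35.55.
eggs only: max(1326/82, 79/7) = 16.17 servings → $5.66.
brown rice only: max(1326/98, 79/5) = 15.8 servings → $9.48.
salmon + avocado: the both-tight solution has a negative serving — not a feasible corner.
salmon + eggs with both tight: 2.827 servings and 3.21 servings → $10.17.
salmon + brown rice with both targets exact would need a negative amount; discard.
avocado + eggs with both tight: 0.9828 servings and 11 servings → $4.74.
avocado + brown rice: intersection lies outside the first quadrant.
eggs + brown rice with both tight: 4.029 servings and 10.16 servings → $7.51.
Cheapest feasible corner: $4.74.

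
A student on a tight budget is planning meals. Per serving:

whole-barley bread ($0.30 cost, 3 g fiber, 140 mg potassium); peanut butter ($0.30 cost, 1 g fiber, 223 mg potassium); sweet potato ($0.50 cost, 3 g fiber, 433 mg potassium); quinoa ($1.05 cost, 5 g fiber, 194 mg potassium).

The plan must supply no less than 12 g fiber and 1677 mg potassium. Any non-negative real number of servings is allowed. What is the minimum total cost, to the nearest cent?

The cheapest plan sits at a corner of the feasible region — with two constraints it uses at most two foods.
whole-barley bread only: max(12/3, 1677/140) = 11.98 servings → $3.59.
peanut butter only: max(12/1, 1677/223) = 12 servings → $3.60.
sweet potato only: max(12/3, 1677/433) = 4 servings → $2.00.
quinoa only: max(12/5, 1677/194) = 8.644 servings → $9.08.
whole-barley bread + peanut butter with both tight: 1.888 servings and 6.335 servings → $2.47.
whole-barley bread + sweet potato with both tight: 0.1877 servings and 3.812 servings → $1.96.
whole-barley bread + quinoa: intersection lies outside the first quadrant.
peanut butter + sweet potato with both targets exact would need a negative amount; discard.
peanut butter + quinoa with both tight: 6.577 servings and 1.085 servings → $3.11.
sweet potato + quinoa with both tight: 3.826 servings and 0.1042 servings → $2.02.
Cheapest feasible corner: $1.96.

$1.96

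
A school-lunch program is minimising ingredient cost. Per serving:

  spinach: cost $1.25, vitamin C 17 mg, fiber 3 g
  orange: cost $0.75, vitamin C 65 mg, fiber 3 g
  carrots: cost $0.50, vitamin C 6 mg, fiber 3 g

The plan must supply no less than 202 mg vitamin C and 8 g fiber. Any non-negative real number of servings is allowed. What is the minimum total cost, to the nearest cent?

A basic optimal solution has at most two foods positive. Try each food alone and each pair with both targets met exactly.
spinach only: max(202/17, 8/3) = 11.88 servings → $14.85.
orange only: max(202/65, 8/3) = 3.108 servings → $2.33.
carrots only: max(202/6, 8/3) = 33.67 servings → $16.83.
spinach + orange: the both-tight solution has a negative serving — not a feasible corner.
spinach + carrots with both targets exact would need a negative amount; discard.
orange + carrots: intersection lies outside the first quadrant.
The minimum over all feasible corners is $2.33.

$2.33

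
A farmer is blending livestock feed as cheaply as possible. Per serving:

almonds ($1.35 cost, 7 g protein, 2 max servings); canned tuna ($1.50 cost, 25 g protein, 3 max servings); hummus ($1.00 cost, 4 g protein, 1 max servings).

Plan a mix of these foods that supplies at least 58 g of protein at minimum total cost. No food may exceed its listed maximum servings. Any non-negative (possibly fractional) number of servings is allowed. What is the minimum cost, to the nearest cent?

$3.48

Cost per g of protein: canned tuna $0.0600, almonds $0.1929, hummus $0.2500.
Take 2.32 servings of canned tuna: +58.0 g protein for $3.48 (total $3.48, still need 0.0 g).
Filling from the cheapest source first is optimal under one linear minimum: $3.48.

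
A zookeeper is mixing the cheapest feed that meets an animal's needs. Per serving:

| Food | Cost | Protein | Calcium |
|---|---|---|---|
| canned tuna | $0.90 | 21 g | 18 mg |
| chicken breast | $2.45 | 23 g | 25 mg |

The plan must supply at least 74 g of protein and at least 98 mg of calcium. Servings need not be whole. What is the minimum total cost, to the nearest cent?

$4.90

At the optimum either one food covers both requirements or two foods hit both targets exactly; no other combination can be cheaper.
canned tuna only: max(74/21, 98/18) = 5.444 servings → $4.90.
chicken breast only: max(74/23, 98/25) = 3.92 servings → $9.60.
canned tuna + chicken breast with both targets exact would need a negative amount; discard.
Cheapest feasible corner: $4.90.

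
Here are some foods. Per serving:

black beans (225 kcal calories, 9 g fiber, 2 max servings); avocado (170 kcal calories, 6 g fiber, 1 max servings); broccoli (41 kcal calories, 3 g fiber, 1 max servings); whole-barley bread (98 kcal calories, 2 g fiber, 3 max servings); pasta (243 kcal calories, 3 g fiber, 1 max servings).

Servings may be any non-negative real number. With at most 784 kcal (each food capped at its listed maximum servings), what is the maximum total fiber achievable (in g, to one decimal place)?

Fiber per kcal: broccoli 0.07317, black beans 0.04, avocado 0.03529, whole-barley bread 0.02041, pasta 0.01235.
Take 1 serving of broccoli: uses 41 kcal, +3.0 g fiber (running total 3.0 g).
Take 2 servings of black beans: uses 450 kcal, +18.0 g fiber (running total 21.0 g).
Take 1 serving of avocado: uses 170 kcal, +6.0 g fiber (running total 27.0 g).
Take 1.255 servings of whole-barley bread: uses 123 kcal, +2.5 g fiber (running total 29.5 g).
Greedy by best ratio exhausts the calories allowance optimally: 29.5 g.

29.5 g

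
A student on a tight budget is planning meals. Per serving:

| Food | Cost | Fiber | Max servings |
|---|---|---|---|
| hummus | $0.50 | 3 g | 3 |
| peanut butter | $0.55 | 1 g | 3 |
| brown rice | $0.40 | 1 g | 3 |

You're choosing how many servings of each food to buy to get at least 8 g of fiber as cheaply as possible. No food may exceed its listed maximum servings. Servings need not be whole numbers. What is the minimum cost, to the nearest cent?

Cost per g of fiber: hummus $0.1667, brown rice $0.4000, peanut butter $0.5500.
Take 2.667 servings of hummus: +8.0 g fiber for $1.33 (total $1.33, still need 0.0 g).
Greedy by cheapest-per-g is optimal for a single linear constraint, so the minimum cost is $1.33.

$1.33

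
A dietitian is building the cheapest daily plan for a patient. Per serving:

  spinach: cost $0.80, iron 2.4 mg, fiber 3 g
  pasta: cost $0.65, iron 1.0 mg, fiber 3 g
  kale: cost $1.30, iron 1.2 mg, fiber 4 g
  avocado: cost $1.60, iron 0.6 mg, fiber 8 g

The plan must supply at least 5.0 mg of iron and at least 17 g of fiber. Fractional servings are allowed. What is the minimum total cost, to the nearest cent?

$3.64

Two binding constraints pin down two serving amounts, so the optimal mix uses at most two foods. The candidates are each food alone (scaled to the tighter of iron/fiber) and each pair with both constraints tight.
spinach only: max(5.0/2.4, 17/3) = 5.667 servings → $4.53.
pasta only: max(5.0/1.0, 17/3) = 5.667 servings → $3.68.
kale only: max(5.0/1.2, 17/4) = 4.25 servings → $5.53.
avocado only: max(5.0/0.6, 17/8) = 8.333 servings → $13.33.
spinach + pasta: intersection lies outside the first quadrant.
spinach + kale: the both-tight solution has a negative serving — not a feasible corner.
spinach + avocado with both tight: 1.713 servings and 1.483 servings → $3.74.
pasta + kale with both targets exact would need a negative amount; discard.
pasta + avocado with both tight: 4.806 servings and 0.3226 servings → $3.64.
kale + avocado with both tight: 4.139 servings and 0.05556 servings → $5.47.
Cheapest feasible corner: $3.64.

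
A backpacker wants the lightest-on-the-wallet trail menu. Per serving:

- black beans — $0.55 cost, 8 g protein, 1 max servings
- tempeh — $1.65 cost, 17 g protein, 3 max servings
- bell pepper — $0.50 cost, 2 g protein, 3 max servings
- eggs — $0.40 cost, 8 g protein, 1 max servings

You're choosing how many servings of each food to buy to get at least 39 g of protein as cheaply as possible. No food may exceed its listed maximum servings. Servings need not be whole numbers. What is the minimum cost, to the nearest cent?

$3.18

Cost per g of protein: eggs $0.0500, black beans $0.0688, tempeh $0.0971, bell pepper $0.2500.
Take 1 serving of eggs: +8.0 g protein for $0.40 (total $0.40, still need 31.0 g).
Take 1 serving of black beans: +8.0 g protein for $0.55 (total $0.95, still need 23.0 g).
Take 1.353 servings of tempeh: +23.0 g protein for $2.23 (total $3.18, still need 0.0 g).
Greedy by cheapest-per-g is optimal for a single linear constraint, so the minimum cost is $3.18.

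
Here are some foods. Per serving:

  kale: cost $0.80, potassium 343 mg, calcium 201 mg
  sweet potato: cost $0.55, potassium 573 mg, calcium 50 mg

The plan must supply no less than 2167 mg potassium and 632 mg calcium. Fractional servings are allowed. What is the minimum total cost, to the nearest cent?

$3.30

Compare the cost at each extreme point of the feasible region.
kale only: max(2167/343, 632/201) = 6.318 servings → $5.05.
sweet potato only: max(2167/573, 632/50) = 12.64 servings → $6.95.
kale + sweet potato with both tight: 2.589 servings and 2.232 servings → $3.30.
Cheapest feasible corner: $3.30.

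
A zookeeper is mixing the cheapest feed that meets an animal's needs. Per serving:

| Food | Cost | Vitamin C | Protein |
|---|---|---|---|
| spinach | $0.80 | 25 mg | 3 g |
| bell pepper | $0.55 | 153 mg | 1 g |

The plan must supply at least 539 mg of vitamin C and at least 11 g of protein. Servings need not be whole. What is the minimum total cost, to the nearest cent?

The cheapest plan sits at a corner of the feasible region — with two constraints it uses at most two foods.
spinach only: max(539/25, 11/3) = 21.56 servings → $17.25.
bell pepper only: max(539/153, 11/1) = 11 servings → $6.05.
spinach + bell pepper with both tight: 2.636 servings and 3.092 servings → $3.81.
Cheapest feasible corner: $3.81.

$3.81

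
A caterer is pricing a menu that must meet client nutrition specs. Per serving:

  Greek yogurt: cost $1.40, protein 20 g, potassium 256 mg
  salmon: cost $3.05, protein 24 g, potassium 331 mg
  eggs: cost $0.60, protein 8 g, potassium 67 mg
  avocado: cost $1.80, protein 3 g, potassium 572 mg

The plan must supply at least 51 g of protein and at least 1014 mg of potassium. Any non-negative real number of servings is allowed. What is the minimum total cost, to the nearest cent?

With two linear requirements the optimum uses one or two foods; enumerate the corners.
Greek yogurt only: max(51/20, 1014/256) = 3.961 servings → $5.55.
salmon only: max(51/24, 1014/331) = 3.063 servings → $9.34.
eggs only: max(51/8, 1014/67) = 15.13 servings → $9.08.
avocado only: max(51/3, 1014/572) = 17 servings → $30.60.
Greek yogurt + salmon with both targets exact would need a negative amount; discard.
Greek yogurt + eggs: the both-tight solution has a negative serving — not a feasible corner.
Greek yogurt + avocado with both tight: 2.448 servings and 0.6769 servings → $4.65.
salmon + eggs with both targets exact would need a negative amount; discard.
salmon + avocado with both tight: 2.052 servings and 0.5854 servings → $7.31.
eggs + avocado with both tight: 5.973 servings and 1.073 servings → $5.52.
The minimum over all feasible corners is $4.65.

$4.65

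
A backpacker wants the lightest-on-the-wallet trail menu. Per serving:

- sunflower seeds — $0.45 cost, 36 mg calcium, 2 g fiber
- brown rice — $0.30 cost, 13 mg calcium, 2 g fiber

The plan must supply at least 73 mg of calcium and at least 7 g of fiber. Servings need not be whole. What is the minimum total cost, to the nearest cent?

Minimising a linear cost over {calcium ≥ 73, fiber ≥ 7, servings ≥ 0} — the optimum is at a vertex, using one or two foods.
sunflower seeds only: max(73/36, 7/2) = 3.5 servings → $1.57.
brown rice only: max(73/13, 7/2) = 5.615 servings → $1.68.
sunflower seeds + brown rice with both tight: 1.196 servings and 2.304 servings → $1.23.
So the least-cost plan costs $1.23.

$1.23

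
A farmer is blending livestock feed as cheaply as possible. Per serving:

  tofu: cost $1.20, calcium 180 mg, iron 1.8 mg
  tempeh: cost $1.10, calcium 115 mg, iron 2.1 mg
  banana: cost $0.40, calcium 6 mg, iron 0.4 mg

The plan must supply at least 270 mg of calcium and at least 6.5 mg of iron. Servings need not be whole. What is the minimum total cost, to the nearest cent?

$3.40

tofu only: max(270/180, 6.5/1.8) = 3.611 servings → $4.33.
tempeh only: max(270/115, 6.5/2.1) = 3.095 servings → $3.40.
banana only: max(270/6, 6.5/0.4) = 45 servings → $18.00.
tofu + tempeh: the both-tight solution has a negative serving — not a feasible corner.
tofu + banana with both tight: 1.127 servings and 11.18 servings → $5.82.
tempeh + banana with both tight: 2.066 servings and 5.404 servings → $4.43.
The minimum over all feasible corners is $3.40.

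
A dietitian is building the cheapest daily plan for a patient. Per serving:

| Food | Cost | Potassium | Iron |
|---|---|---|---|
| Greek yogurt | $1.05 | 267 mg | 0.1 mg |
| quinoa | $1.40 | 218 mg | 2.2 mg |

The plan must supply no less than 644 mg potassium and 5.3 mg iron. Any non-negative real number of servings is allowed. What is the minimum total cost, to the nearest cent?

$3.83

Greek yogurt only: max(644/267, 5.3/0.1) = 53 servings → $55.65.
quinoa only: max(644/218, 5.3/2.2) = 2.954 servings → $4.14.
Greek yogurt + quinoa with both tight: 0.4622 servings and 2.388 servings → $3.83.
Cheapest feasible corner: $3.83.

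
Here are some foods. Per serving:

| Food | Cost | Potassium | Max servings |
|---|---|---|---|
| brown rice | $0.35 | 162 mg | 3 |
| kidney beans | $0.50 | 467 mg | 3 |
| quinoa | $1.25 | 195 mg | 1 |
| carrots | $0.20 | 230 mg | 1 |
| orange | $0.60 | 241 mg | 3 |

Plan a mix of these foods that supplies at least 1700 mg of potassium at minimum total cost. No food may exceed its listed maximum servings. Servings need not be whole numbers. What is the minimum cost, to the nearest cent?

$1.85

Cost per mg of potassium: carrots $0.0009, kidney beans $0.0011, brown rice $0.0022, orange $0.0025, quinoa $0.0064.
Take 1 serving of carrots: +230.0 mg potassium for $0.20 (total $0.20, still need 1470.0 mg).
Take 3 servings of kidney beans: +1401.0 mg potassium for $1.50 (total $1.70, still need 69.0 mg).
Take 0.4259 servings of brown rice: +69.0 mg potassium for $0.15 (total $1.85, still need 0.0 mg).
Filling from the cheapest source first is optimal under one linear minimum: $1.85.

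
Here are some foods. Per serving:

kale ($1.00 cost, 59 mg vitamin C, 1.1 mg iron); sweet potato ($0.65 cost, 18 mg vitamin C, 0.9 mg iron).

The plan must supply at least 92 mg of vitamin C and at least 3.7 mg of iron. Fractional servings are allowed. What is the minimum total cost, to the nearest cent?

$2.77

Minimising a linear cost over {vitamin C ≥ 92, iron ≥ 3.7, servings ≥ 0} — the optimum is at a vertex, using one or two foods.
kale only: max(92/59, 3.7/1.1) = 3.364 servings → $3.36.
sweet potato only: max(92/18, 3.7/0.9) = 5.111 servings → $3.32.
kale + sweet potato with both tight: 0.4865 servings and 3.517 servings → $2.77.
Cheapest feasible corner: $2.77.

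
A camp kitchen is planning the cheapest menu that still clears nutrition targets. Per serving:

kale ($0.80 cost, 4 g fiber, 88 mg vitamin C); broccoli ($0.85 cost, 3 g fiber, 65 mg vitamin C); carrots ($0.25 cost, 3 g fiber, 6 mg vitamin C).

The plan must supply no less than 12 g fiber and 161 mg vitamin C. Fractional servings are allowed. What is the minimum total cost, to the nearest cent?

Two binding constraints pin down two serving amounts, so the optimal mix uses at most two foods. The candidates are each food alone (scaled to the tighter of fiber/vitamin C) and each pair with both constraints tight.
kale only: max(12/4, 161/88) = 3 servings → $2.40.
broccoli only: max(12/3, 161/65) = 4 servings → $3.40.
carrots only: max(12/3, 161/6) = 26.83 servings → $6.71.
kale + broccoli with both targets exact would need a negative amount; discard.
kale + carrots with both tight: 1.712 servings and 1.717 servings → $1.80.
broccoli + carrots with both tight: 2.322 servings and 1.678 servings → $2.39.
Cheapest feasible corner: $1.80.

$1.80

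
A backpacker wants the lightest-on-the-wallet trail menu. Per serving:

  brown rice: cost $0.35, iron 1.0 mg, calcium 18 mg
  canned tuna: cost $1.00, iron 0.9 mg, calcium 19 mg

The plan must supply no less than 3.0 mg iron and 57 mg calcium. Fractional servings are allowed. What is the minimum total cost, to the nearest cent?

$1.11

Two binding constraints pin down two serving amounts, so the optimal mix uses at most two foods. The candidates are each food alone (scaled to the tighter of iron/calcium) and each pair with both constraints tight.
brown rice only: max(3.0/1.0, 57/18) = 3.167 servings → $1.11.
canned tuna only: max(3.0/0.9, 57/19) = 3.333 servings → $3.33.
brown rice + canned tuna with both tight: 2.036 servings and 1.071 servings → $1.78.
Cheapest feasible corner: $1.11.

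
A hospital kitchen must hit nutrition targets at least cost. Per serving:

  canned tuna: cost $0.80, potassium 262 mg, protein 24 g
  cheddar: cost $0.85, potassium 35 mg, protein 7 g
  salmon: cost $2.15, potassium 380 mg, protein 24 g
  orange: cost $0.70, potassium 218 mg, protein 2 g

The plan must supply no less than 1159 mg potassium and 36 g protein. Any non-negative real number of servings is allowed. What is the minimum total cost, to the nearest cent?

Minimising a linear cost over {potassium ≥ 1159, protein ≥ 36, servings ≥ 0} — the optimum is at a vertex, using one or two foods.
canned tuna only: max(1159/262, 36/24) = 4.424 servings → $3.54.
cheddar only: max(1159/35, 36/7) = 33.11 servings → $28.15.
salmon only: max(1159/380, 36/24) = 3.05 servings → $6.56.
orange only: max(1159/218, 36/2) = 18 servings → $12.60.
canned tuna + cheddar: intersection lies outside the first quadrant.
canned tuna + salmon with both targets exact would need a negative amount; discard.
canned tuna + orange with both tight: 1.175 servings and 3.905 servings → $3.67.
cheddar + salmon with both targets exact would need a negative amount; discard.
cheddar + orange with both tight: 3.798 servings and 4.707 servings → $6.52.
salmon + orange with both tight: 1.237 servings and 3.161 servings → $4.87.
Cheapest feasible corner: $3.54.

$3.54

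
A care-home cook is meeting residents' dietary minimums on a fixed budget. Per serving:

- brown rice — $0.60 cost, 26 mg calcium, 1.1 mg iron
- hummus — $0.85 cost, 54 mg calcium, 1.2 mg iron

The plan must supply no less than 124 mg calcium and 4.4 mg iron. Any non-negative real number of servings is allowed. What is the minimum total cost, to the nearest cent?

$2.55

brown rice only: max(124/26, 4.4/1.1) = 4.769 servings → $2.86.
hummus only: max(124/54, 4.4/1.2) = 3.667 servings → $3.12.
brown rice + hummus with both tight: 3.149 servings and 0.7801 servings → $2.55.
The minimum over all feasible corners is $2.55.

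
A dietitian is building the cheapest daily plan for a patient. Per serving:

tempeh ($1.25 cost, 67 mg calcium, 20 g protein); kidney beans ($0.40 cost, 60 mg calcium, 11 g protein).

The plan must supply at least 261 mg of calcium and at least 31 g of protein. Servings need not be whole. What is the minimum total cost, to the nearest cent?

$1.74

This is a tiny linear program; its minimum lies at a vertex of the feasible set. List the vertices and price them.
tempeh only: max(261/67, 31/20) = 3.896 servings → $4.87.
kidney beans only: max(261/60, 31/11) = 4.35 servings → $1.74.
tempeh + kidney beans: intersection lies outside the first quadrant.
Cheapest feasible corner: $1.74.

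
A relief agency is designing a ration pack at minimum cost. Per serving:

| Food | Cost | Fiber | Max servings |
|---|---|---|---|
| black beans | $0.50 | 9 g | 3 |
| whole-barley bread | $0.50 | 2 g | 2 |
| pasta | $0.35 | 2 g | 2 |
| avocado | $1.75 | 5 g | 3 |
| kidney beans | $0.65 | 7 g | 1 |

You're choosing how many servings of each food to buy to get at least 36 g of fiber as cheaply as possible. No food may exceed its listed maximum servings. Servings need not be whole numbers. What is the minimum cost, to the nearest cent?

$2.50

Cost per g of fiber: black beans $0.0556, kidney beans $0.0929, pasta $0.1750, whole-barley bread $0.2500, avocado $0.3500.
Take 3 servings of black beans: +27.0 g fiber for $1.50 (total $1.50, still need 9.0 g).
Take 1 serving of kidney beans: +7.0 g fiber for $0.65 (total $2.15, still need 2.0 g).
Take 1 serving of pasta: +2.0 g fiber for $0.35 (total $2.50, still need 0.0 g).
Greedy by cheapest-per-g is optimal for a single linear constraint, so the minimum cost is $2.50.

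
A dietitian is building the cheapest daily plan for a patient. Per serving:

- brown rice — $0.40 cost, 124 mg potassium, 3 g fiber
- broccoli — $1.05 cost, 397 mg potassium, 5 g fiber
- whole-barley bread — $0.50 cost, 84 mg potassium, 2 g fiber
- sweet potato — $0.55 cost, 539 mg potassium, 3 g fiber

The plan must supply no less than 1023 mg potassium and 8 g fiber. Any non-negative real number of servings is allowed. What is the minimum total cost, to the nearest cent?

Minimising a linear cost over {potassium ≥ 1023, fiber ≥ 8, servings ≥ 0} — the optimum is at a vertex, using one or two foods.
brown rice only: max(1023/124, 8/3) = 8.25 servings → $3.30.
broccoli only: max(1023/397, 8/5) = 2.577 servings → $2.71.
whole-barley bread only: max(1023/84, 8/2) = 12.18 servings → $6.09.
sweet potato only: max(1023/539, 8/3) = 2.667 servings → $1.47.
brown rice + broccoli with both targets exact would need a negative amount; discard.
brown rice + whole-barley bread: intersection lies outside the first quadrant.
brown rice + sweet potato with both tight: 0.9984 servings and 1.668 servings → $1.32.
broccoli + whole-barley bread: the both-tight solution has a negative serving — not a feasible corner.
broccoli + sweet potato with both tight: 0.8265 servings and 1.289 servings → $1.58.
whole-barley bread + sweet potato with both tight: 1.505 servings and 1.663 servings → $1.67.
The minimum over all feasible corners is $1.32.

$1.32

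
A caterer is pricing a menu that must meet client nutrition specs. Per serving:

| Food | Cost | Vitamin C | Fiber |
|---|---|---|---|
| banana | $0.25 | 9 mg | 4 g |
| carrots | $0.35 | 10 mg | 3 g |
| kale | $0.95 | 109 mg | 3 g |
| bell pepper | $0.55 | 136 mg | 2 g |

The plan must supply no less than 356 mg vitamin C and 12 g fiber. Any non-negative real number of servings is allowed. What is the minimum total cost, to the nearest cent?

banana only: max(356/9, 12/4) = 39.56 servings → $9.89.
carrots only: max(356/10, 12/3) = 35.6 servings → $12.46.
kale only: max(356/109, 12/3) = 4 servings → $3.80.
bell pepper only: max(356/136, 12/2) = 6 servings → $3.30.
banana + carrots: intersection lies outside the first quadrant.
banana + kale with both tight: 0.5868 servings and 3.218 servings → $3.20.
banana + bell pepper with both tight: 1.749 servings and 2.502 servings → $1.81.
carrots + kale with both tight: 0.8081 servings and 3.192 servings → $3.32.
carrots + bell pepper with both tight: 2.371 servings and 2.443 servings → $2.17.
kale + bell pepper: the both-tight solution has a negative serving — not a feasible corner.
So the least-cost plan costs $1.81.

$1.81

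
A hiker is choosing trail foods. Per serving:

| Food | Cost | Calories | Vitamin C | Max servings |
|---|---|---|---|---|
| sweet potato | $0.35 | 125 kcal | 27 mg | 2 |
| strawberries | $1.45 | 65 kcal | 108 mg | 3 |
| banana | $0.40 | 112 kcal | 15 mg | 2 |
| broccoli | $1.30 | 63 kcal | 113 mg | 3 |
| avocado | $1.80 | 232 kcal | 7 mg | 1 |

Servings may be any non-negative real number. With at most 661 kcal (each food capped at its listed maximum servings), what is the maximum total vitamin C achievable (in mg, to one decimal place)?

720.6 mg

Vitamin C per kcal: broccoli 1.794, strawberries 1.662, sweet potato 0.216, banana 0.1339, avocado 0.03017.
Take 3 servings of broccoli: uses 189 kcal, +339.0 mg vitamin C (running total 339.0 mg).
Take 3 servings of strawberries: uses 195 kcal, +324.0 mg vitamin C (running total 663.0 mg).
Take 2 servings of sweet potato: uses 250 kcal, +54.0 mg vitamin C (running total 717.0 mg).
Take 0.2411 servings of banana: uses 27 kcal, +3.6 mg vitamin C (running total 720.6 mg).
Greedy by best ratio exhausts the calories allowance optimally: 720.6 mg.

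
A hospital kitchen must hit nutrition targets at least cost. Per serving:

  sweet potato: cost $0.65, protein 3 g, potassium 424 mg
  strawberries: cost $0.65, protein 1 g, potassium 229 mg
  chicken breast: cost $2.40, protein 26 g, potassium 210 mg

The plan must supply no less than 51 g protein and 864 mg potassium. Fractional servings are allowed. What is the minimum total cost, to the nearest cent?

$5.13

An LP optimum is at a vertex; with two nutrient constraints at most two foods are used. Check each candidate.
sweet potato only: max(51/3, 864/424) = 17 servings → $11.05.
strawberries only: max(51/1, 864/229) = 51 servings → $33.15.
chicken breast only: max(51/26, 864/210) = 4.114 servings → $9.87.
sweet potato + strawberries: intersection lies outside the first quadrant.
sweet potato + chicken breast with both tight: 1.131 servings and 1.831 servings → $5.13.
strawberries + chicken breast with both tight: 2.046 servings and 1.883 servings → $5.85.
Cheapest feasible corner: $5.13.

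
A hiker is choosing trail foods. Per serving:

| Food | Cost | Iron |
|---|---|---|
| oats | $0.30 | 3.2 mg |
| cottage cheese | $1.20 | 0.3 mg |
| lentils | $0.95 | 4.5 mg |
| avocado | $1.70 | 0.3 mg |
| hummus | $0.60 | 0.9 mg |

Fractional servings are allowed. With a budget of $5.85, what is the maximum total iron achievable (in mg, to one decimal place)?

62.4 mg

Iron per dollar: oats 10.67, lentils 4.737, hummus 1.5, cottage cheese 0.25, avocado 0.1765.
With no serving limits, spend the whole cost allowance on oats: $5.85 / $0.30 × 3.2 mg = 62.4 mg.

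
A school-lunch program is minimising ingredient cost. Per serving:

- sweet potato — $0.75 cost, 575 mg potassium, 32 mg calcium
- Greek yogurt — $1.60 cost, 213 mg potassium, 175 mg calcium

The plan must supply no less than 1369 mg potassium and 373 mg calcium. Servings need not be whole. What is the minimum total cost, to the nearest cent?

$4.19

At the optimum either one food covers both requirements or two foods hit both targets exactly; no other combination can be cheaper.
sweet potato only: max(1369/575, 373/32) = 11.66 servings → $8.74.
Greek yogurt only: max(1369/213, 373/175) = 6.427 servings → $10.28.
sweet potato + Greek yogurt with both tight: 1.707 servings and 1.819 servings → $4.19.
So the least-cost plan costs $4.19.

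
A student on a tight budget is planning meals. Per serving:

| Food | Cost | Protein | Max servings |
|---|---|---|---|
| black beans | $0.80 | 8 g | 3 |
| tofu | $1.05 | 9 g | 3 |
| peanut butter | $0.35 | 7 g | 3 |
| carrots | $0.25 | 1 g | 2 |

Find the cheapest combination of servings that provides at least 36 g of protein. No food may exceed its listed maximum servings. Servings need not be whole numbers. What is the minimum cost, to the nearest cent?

$2.55

Cost per g of protein: peanut butter $0.0500, black beans $0.1000, tofu $0.1167, carrots $0.2500.
Take 3 servings of peanut butter: +21.0 g protein for $1.05 (total $1.05, still need 15.0 g).
Take 1.875 servings of black beans: +15.0 g protein for $1.50 (total $2.55, still need 0.0 g).
Filling from the cheapest source first is optimal under one linear minimum: $2.55.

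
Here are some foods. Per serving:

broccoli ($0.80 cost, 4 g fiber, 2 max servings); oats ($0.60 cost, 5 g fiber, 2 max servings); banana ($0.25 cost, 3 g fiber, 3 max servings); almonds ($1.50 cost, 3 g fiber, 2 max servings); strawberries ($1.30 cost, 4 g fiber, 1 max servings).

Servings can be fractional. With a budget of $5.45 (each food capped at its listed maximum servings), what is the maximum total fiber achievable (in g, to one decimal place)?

32.2 g

Fiber per dollar: banana 12, oats 8.333, broccoli 5, strawberries 3.077, almonds 2.
Take 3 servings of banana: spends $0.75, +9.0 g fiber (running total 9.0 g).
Take 2 servings of oats: spends $1.20, +10.0 g fiber (running total 19.0 g).
Take 2 servings of broccoli: spends $1.60, +8.0 g fiber (running total 27.0 g).
Take 1 serving of strawberries: spends $1.30, +4.0 g fiber (running total 31.0 g).
Take 0.4 servings of almonds: spends $0.60, +1.2 g fiber (running total 32.2 g).
Filling greedily by fiber-per-dollar is optimal for one linear limit, giving 32.2 g.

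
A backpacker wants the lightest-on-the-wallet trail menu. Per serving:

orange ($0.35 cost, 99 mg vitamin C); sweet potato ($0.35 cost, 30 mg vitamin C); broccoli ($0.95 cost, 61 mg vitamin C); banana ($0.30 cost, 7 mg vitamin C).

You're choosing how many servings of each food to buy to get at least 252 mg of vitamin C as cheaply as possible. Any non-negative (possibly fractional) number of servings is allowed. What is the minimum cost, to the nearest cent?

$0.89

Cost per mg of vitamin C: orange $0.0035, sweet potato $0.0117, broccoli $0.0156, banana $0.0429.
With no serving limits, use only orange: 252 mg / 99 mg = 2.545 servings × $0.35 = $0.89.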